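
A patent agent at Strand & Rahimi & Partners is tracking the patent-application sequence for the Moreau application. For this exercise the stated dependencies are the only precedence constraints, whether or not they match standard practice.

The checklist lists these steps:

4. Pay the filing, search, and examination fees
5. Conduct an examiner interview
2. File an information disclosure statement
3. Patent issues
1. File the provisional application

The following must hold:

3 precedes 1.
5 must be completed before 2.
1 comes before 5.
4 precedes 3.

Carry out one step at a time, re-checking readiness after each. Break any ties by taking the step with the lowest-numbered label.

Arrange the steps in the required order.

4 3 1 5 2

4 is the only step with nothing outstanding, so it goes first.
That leaves 3 as the only ready step → 3.
Next only 1 has its prerequisites met → 1.
That leaves 5 as the only ready step → 5.
2 needed 5, now all done → 2.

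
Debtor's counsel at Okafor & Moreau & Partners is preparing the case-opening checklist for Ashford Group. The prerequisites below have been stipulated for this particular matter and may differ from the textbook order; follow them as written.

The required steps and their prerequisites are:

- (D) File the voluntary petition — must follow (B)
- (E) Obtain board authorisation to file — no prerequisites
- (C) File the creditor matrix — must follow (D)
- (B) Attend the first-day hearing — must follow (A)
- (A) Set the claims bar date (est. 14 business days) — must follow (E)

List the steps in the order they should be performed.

(E) has no prerequisites → (E) first.
(A) needed (E), now all done → (A).
(B) needed (A), now all done → (B).
That leaves (D) as the only ready step → (D).
(C) needed (D), now all done → (C).

(E) → (A) → (B) → (D) → (C)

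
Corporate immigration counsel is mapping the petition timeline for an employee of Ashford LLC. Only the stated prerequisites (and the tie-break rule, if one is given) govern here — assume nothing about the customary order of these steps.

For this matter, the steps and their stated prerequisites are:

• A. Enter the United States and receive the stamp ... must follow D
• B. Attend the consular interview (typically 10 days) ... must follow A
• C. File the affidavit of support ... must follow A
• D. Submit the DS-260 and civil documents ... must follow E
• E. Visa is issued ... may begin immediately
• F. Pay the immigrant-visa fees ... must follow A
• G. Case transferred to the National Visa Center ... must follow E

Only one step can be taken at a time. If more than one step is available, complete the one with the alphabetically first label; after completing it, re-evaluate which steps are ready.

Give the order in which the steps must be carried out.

E → D → A → B → C → F → G

Only E has no prerequisites, so it is first.
Now D and G have their prerequisites met. D has the earlier label, so D next.
Now A and G have their prerequisites met. A has the earlier label, so A next.
B, C and F now also ready, so the ready set is {B, C, F, G}; B has the earlier label → B.
Now C, F and G have their prerequisites met. C has the earlier label, so C next.
Ready: F and G. F has the earlier label → F.
G needed E, now all done → G.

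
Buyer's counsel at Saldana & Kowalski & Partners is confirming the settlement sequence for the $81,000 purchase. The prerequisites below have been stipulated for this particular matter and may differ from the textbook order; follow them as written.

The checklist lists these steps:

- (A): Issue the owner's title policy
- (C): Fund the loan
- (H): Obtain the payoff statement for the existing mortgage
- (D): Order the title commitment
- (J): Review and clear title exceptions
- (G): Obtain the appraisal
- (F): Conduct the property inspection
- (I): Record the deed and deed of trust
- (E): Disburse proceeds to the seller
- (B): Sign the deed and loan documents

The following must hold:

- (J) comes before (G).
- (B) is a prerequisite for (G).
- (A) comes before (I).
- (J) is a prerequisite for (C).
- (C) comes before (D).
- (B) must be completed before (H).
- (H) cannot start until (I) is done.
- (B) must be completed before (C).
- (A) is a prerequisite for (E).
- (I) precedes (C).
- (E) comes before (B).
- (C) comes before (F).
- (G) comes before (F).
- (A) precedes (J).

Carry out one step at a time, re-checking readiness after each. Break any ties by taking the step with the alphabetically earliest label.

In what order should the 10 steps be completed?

(A), (E), (B), (I), (H), (J), (C), (D), (G), (F)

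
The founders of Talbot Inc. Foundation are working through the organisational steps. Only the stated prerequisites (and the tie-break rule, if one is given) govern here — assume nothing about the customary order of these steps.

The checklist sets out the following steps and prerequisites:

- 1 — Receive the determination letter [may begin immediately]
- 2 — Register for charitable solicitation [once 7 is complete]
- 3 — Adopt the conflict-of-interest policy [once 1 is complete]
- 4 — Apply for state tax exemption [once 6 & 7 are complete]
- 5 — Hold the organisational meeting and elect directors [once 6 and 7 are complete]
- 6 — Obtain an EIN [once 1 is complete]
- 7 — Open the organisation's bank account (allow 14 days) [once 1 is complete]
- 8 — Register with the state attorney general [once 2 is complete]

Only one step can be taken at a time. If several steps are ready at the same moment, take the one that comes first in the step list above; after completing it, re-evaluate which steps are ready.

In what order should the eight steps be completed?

1 is the only step with nothing outstanding, so it goes first.
Ready: 3, 6 and 7. 3 is listed earlier → 3.
Now 6 and 7 have their prerequisites met. 6 is listed earlier, so 6 next.
That leaves 7 as the only ready step → 7.
Ready: 2, 4 and 5. 2 is listed earlier → 2.
8 now also ready, so the ready set is {4, 5, 8}; 4 is listed earlier → 4.
5 and 8 are both available; 5 is listed earlier → 5.
8 needed 2, now all done → 8.

1, 3, 6, 7, 2, 4, 5, 8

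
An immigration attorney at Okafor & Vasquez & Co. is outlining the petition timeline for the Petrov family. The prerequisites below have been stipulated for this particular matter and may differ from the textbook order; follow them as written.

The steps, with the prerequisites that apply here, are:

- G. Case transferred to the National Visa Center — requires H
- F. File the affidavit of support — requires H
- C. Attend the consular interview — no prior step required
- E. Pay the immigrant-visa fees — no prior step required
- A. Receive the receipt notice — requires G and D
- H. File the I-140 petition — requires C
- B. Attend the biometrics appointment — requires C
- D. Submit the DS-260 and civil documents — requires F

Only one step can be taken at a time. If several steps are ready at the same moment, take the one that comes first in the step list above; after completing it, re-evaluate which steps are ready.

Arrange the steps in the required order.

C, E, H, G, F, B, D, A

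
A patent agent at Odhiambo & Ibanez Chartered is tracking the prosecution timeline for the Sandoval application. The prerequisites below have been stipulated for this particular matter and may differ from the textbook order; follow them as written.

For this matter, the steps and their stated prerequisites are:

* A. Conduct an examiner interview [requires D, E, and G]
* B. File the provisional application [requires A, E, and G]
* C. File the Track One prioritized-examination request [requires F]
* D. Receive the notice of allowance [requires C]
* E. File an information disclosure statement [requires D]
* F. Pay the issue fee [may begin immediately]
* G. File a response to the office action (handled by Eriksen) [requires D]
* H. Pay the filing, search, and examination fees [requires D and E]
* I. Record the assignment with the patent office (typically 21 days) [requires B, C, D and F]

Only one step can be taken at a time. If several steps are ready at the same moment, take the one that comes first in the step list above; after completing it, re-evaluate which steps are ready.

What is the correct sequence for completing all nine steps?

F, C, D, E, G, A, B, H, I

Only F has no prerequisites, so it is first.
C is the only step now ready → C.
That leaves D as the only ready step → D.
Now E and G have their prerequisites met. E is listed earlier, so E next.
Ready: G and H. G is listed earlier → G.
A now also ready, so the ready set is {A, H}; A is listed earlier → A.
B now also ready, so the ready set is {B, H}; B is listed earlier → B.
Ready: H and I. H is listed earlier → H.
That leaves I as the only ready step → I.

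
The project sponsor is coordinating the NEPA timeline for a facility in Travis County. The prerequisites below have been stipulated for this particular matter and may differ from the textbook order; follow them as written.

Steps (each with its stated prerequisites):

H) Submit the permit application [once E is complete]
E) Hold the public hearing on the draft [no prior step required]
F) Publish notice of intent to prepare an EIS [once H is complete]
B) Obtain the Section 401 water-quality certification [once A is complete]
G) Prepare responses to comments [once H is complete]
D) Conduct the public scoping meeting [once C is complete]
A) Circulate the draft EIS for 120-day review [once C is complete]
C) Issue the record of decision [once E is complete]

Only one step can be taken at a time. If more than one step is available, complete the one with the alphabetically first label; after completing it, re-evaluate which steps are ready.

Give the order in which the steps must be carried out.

E is the only step with nothing outstanding, so it goes first.
Ready: C and H. C has the earlier label → C.
A and D now also ready, so the ready set is {A, D, H}; A has the earlier label → A.
Ready: B, D and H. B has the earlier label → B.
Ready: D and H. D has the earlier label → D.
Next only H has its prerequisites met → H.
Now F and G have their prerequisites met. F has the earlier label, so F next.
G needed H, now all done → G.

E → C → A → B → D → H → F → G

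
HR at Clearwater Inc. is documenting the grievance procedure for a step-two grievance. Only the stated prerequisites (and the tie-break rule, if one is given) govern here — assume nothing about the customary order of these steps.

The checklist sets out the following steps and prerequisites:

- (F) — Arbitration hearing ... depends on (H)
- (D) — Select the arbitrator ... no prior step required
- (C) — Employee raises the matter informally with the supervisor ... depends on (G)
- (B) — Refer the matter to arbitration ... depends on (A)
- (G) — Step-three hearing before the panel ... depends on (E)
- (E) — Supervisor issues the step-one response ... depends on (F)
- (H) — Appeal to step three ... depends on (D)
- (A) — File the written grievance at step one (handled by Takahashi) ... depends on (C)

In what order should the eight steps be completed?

(D) (H) (F) (E) (G) (C) (A) (B)

Only (D) has no prerequisites, so it is first.
(H) is the only step now ready → (H).
(F) needed (H), now all done → (F).
(E) needed (F), now all done → (E).
(G) is the only step now ready → (G).
(C) needed (G), now all done → (C).
That leaves (A) as the only ready step → (A).
That leaves (B) as the only ready step → (B).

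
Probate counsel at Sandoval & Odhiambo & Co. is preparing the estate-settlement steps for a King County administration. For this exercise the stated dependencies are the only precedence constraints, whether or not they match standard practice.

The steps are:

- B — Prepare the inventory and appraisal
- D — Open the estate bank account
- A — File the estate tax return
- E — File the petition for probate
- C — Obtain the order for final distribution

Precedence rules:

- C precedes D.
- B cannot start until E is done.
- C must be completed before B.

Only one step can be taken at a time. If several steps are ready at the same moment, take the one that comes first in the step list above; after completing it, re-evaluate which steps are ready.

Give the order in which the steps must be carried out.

Nothing is required for A, E and C. A is listed earlier → A first.
E and C are both available; E is listed earlier → E.
C is the only step now ready → C.
Ready: B and D. B is listed earlier → B.
That leaves D as the only ready step → D.

A, E, C, B, D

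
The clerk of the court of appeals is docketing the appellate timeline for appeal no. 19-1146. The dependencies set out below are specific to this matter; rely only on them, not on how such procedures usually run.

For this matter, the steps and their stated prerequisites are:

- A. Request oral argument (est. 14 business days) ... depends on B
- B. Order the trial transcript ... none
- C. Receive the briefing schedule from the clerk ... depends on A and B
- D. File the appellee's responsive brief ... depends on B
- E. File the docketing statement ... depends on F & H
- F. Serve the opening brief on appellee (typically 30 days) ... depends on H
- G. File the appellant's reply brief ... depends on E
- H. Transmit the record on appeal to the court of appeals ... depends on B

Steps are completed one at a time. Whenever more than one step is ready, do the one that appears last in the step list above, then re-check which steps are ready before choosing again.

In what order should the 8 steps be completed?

B has no prerequisites → B first.
Ready: H, D and A. H is listed later → H.
Ready: F, D and A. F is listed later → F.
Now E, D and A have their prerequisites met. E is listed later, so E next.
Now G, D and A have their prerequisites met. G is listed later, so G next.
Ready: D and A. D is listed later → D.
A needed B, now all done → A.
C is the only step now ready → C.

B → H → F → E → G → D → A → C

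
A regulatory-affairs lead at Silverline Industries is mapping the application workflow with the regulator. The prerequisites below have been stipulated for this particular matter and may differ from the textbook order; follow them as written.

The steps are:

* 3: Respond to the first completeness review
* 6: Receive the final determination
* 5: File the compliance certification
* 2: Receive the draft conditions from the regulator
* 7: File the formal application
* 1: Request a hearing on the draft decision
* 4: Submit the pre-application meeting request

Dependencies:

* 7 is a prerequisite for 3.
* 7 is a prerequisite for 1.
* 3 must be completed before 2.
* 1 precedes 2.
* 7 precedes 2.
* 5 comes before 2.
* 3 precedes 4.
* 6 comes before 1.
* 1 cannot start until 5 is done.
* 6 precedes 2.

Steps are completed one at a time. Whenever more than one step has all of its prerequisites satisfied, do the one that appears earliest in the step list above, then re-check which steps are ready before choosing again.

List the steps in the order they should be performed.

6, 5, 7, 3, 1, 2, 4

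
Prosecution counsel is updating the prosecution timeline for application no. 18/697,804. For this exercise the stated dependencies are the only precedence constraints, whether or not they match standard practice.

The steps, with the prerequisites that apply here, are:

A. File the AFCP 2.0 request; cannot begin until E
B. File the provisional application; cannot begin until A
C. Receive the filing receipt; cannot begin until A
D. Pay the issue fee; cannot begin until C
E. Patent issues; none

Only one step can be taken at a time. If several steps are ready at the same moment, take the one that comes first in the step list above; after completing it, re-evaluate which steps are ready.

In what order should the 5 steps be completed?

Only E has no prerequisites, so it is first.
A is the only step now ready → A.
Ready: B and C. B is listed earlier → B.
C needed A, now all done → C.
D needed C, now all done → D.

E A B C D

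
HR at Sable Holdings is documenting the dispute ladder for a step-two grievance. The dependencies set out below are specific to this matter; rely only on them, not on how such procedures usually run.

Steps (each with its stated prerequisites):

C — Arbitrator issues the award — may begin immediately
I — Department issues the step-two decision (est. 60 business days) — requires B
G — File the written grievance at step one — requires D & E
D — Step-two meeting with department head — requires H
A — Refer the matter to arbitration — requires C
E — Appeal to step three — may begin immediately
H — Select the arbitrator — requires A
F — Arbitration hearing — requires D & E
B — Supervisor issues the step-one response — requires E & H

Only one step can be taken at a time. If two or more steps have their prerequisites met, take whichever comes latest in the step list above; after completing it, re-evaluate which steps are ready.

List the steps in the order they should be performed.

E and C have no prerequisites; E is listed later, so E is first.
Next only C has its prerequisites met → C.
Next only A has its prerequisites met → A.
H needed A, now all done → H.
Now B and D have their prerequisites met. B is listed later, so B next.
D and I are both available; D is listed later → D.
F and G now also ready, so the ready set is {F, G, I}; F is listed later → F.
Now G and I have their prerequisites met. G is listed later, so G next.
I needed B, now all done → I.

E → C → A → H → B → D → F → G → I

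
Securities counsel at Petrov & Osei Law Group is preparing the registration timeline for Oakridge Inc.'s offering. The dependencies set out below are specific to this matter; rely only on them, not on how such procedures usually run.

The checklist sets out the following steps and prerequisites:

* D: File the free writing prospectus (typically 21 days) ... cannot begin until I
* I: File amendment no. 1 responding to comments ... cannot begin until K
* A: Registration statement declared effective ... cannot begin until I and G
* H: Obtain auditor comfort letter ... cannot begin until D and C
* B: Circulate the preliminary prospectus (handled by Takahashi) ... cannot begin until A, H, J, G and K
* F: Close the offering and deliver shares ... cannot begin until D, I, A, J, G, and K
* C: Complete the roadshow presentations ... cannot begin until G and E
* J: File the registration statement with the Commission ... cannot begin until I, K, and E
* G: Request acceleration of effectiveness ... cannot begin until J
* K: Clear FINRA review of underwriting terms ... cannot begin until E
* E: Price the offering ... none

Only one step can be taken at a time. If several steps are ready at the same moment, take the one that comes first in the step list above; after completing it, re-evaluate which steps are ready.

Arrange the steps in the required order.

E has no prerequisites → E first.
K needed E, now all done → K.
I is the only step now ready → I.
Now D and J have their prerequisites met. D is listed earlier, so D next.
J needed I, K and E, now all done → J.
G needed J, now all done → G.
Now A and C have their prerequisites met. A is listed earlier, so A next.
F now also ready, so the ready set is {F, C}; F is listed earlier → F.
That leaves C as the only ready step → C.
That leaves H as the only ready step → H.
B needed A, H, J, G and K, now all done → B.

E, K, I, D, J, G, A, F, C, H, B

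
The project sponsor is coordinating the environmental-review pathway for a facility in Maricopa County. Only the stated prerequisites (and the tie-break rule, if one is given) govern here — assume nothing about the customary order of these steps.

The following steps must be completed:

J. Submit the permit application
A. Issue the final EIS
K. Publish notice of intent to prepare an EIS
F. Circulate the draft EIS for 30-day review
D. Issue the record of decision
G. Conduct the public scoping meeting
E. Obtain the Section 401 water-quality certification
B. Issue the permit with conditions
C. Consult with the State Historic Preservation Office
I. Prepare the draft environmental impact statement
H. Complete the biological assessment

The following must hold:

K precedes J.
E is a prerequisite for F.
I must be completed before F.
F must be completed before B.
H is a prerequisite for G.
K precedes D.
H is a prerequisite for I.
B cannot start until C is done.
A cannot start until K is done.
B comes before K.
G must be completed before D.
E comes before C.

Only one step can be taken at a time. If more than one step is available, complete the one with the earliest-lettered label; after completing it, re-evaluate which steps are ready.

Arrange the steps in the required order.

E, C, H, G, I, F, B, K, A, D, J

Nothing is required for E and H. E has the earlier label → E first.
C now also ready, so the ready set is {C, H}; C has the earlier label → C.
Next only H has its prerequisites met → H.
Ready: G and I. G has the earlier label → G.
I needed H, now all done → I.
F is the only step now ready → F.
B needed C and F, now all done → B.
K needed B, now all done → K.
Ready: A, D and J. A has the earlier label → A.
Now D and J have their prerequisites met. D has the earlier label, so D next.
J is the only step now ready → J.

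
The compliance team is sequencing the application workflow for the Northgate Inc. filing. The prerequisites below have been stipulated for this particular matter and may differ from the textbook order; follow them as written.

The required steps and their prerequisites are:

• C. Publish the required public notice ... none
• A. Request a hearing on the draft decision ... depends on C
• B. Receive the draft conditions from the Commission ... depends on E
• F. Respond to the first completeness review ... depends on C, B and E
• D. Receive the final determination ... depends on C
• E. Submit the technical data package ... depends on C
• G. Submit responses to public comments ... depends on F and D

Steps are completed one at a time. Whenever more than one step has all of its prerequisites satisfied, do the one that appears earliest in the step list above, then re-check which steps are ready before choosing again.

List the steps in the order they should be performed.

C, A, D, E, B, F, G

C has no prerequisites → C first.
Now A, D and E have their prerequisites met. A is listed earlier, so A next.
Ready: D and E. D is listed earlier → D.
That leaves E as the only ready step → E.
B needed E, now all done → B.
F needed C, B and E, now all done → F.
Next only G has its prerequisites met → G.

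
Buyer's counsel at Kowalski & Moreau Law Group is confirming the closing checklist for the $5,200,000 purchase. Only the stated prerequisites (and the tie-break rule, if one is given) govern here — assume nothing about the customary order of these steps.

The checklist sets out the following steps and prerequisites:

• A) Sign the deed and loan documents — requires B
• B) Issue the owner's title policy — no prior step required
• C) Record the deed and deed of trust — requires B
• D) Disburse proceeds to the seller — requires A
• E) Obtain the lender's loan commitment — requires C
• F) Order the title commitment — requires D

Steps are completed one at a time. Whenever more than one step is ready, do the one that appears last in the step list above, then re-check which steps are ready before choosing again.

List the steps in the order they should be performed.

B → C → E → A → D → F

B is the only step with nothing outstanding, so it goes first.
Ready: C and A. C is listed later → C.
Now E and A have their prerequisites met. E is listed later, so E next.
A needed B, now all done → A.
Next only D has its prerequisites met → D.
F is the only step now ready → F.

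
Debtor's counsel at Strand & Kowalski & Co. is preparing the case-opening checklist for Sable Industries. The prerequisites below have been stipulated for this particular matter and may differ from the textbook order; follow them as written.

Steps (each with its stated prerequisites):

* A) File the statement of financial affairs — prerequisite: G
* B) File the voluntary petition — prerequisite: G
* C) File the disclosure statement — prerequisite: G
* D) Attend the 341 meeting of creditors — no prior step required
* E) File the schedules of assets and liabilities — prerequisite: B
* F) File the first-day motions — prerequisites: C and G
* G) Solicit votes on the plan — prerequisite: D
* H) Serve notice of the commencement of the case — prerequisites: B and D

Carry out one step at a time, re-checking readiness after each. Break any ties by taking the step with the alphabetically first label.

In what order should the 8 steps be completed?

D, G, A, B, C, E, F, H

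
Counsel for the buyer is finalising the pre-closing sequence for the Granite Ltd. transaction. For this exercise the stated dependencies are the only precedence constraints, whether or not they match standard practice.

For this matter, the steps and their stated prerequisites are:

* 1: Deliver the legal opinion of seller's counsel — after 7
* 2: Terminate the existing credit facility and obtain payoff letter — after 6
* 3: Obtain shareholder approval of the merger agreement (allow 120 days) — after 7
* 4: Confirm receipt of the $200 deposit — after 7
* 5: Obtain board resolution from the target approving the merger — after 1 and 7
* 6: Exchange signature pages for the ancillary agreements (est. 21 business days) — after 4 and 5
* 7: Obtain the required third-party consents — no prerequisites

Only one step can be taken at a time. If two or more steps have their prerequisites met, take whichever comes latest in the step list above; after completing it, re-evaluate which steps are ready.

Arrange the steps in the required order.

7 has no prerequisites → 7 first.
Now 4, 3 and 1 have their prerequisites met. 4 is listed later, so 4 next.
Ready: 3 and 1. 3 is listed later → 3.
1 needed 7, now all done → 1.
Next only 5 has its prerequisites met → 5.
Next only 6 has its prerequisites met → 6.
That leaves 2 as the only ready step → 2.

7 → 4 → 3 → 1 → 5 → 6 → 2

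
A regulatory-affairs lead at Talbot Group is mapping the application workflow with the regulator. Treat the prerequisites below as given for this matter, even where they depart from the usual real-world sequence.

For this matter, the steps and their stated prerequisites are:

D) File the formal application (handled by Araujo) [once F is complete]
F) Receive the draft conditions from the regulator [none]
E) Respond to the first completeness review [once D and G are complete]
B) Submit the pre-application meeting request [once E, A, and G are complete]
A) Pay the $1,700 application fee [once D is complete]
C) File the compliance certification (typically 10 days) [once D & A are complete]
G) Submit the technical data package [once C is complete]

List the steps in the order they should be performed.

F, D, A, C, G, E, B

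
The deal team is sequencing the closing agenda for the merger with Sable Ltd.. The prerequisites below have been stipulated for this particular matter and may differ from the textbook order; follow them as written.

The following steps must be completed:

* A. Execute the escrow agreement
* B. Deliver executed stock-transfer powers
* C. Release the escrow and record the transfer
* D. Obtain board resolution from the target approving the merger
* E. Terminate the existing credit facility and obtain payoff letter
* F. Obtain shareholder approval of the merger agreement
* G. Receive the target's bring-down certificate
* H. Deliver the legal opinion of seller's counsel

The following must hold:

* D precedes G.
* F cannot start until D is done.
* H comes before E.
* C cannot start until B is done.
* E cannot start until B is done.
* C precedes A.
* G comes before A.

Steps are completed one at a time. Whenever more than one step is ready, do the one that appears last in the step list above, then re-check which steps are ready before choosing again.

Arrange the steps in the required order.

H, D and B have no prerequisites; H is listed later, so H is first.
D and B are both available; D is listed later → D.
G and F now also ready, so the ready set is {G, F, B}; G is listed later → G.
Now F and B have their prerequisites met. F is listed later, so F next.
B is the only step now ready → B.
E and C are both available; E is listed later → E.
C needed B, now all done → C.
A is the only step now ready → A.

H, D, G, F, B, E, C, A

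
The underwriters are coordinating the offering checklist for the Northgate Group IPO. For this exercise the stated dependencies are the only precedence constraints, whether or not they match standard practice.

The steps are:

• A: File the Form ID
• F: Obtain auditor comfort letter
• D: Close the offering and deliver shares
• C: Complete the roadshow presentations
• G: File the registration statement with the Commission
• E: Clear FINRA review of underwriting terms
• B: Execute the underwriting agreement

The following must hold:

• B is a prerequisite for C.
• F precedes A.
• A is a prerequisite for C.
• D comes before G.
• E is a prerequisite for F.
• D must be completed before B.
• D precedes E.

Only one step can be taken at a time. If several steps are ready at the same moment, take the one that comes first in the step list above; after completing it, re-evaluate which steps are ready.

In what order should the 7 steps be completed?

D is the only step with nothing outstanding, so it goes first.
Ready: G, E and B. G is listed earlier → G.
E and B are both available; E is listed earlier → E.
Ready: F and B. F is listed earlier → F.
A now also ready, so the ready set is {A, B}; A is listed earlier → A.
B is the only step now ready → B.
Next only C has its prerequisites met → C.

D → G → E → F → A → B → C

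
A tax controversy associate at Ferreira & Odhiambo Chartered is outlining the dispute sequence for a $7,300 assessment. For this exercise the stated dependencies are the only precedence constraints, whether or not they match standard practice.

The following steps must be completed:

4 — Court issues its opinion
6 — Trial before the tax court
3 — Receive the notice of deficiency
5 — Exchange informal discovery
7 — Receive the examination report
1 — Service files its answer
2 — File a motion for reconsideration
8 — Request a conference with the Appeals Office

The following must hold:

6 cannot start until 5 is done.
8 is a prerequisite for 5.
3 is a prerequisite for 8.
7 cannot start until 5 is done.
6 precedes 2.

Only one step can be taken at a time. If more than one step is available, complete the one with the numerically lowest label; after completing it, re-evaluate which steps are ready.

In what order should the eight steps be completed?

1 → 3 → 4 → 8 → 5 → 6 → 2 → 7

1, 3 and 4 have no prerequisites; 1 has the earlier label, so 1 is first.
Ready: 3 and 4. 3 has the earlier label → 3.
4 and 8 are both available; 4 has the earlier label → 4.
8 needed 3, now all done → 8.
5 is the only step now ready → 5.
Now 6 and 7 have their prerequisites met. 6 has the earlier label, so 6 next.
2 now also ready, so the ready set is {2, 7}; 2 has the earlier label → 2.
7 is the only step now ready → 7.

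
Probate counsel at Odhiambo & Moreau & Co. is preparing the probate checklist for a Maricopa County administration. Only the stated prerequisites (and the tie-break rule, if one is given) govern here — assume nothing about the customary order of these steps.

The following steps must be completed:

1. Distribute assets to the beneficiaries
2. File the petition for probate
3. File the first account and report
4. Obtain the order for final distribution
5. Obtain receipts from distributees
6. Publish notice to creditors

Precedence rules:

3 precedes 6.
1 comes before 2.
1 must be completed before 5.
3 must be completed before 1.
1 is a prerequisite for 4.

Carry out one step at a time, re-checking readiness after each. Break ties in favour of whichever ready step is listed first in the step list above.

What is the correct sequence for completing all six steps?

3 1 2 4 5 6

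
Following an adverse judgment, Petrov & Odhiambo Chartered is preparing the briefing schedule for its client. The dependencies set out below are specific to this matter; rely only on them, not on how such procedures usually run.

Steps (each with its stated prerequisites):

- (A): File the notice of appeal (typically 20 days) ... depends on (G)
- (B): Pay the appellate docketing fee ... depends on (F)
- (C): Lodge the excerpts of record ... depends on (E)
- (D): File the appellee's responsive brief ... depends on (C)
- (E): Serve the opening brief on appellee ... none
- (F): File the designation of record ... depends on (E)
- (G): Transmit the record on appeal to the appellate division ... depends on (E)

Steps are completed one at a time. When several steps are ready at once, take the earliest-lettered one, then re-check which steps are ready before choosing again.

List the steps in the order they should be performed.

(E) is the only step with nothing outstanding, so it goes first.
Ready: (C), (F) and (G). (C) has the earlier label → (C).
Now (D), (F) and (G) have their prerequisites met. (D) has the earlier label, so (D) next.
(F) and (G) are both available; (F) has the earlier label → (F).
Now (B) and (G) have their prerequisites met. (B) has the earlier label, so (B) next.
(G) is the only step now ready → (G).
(A) is the only step now ready → (A).

(E) (C) (D) (F) (B) (G) (A)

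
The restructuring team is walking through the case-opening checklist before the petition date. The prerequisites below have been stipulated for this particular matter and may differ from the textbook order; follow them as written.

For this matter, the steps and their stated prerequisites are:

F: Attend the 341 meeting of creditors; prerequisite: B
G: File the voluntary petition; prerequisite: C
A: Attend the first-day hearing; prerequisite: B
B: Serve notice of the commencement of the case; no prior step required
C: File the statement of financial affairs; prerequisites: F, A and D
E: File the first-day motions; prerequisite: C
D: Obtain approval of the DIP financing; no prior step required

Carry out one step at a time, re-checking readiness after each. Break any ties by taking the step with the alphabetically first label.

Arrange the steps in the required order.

Nothing is required for B and D. B has the earlier label → B first.
A and F now also ready, so the ready set is {A, D, F}; A has the earlier label → A.
D and F are both available; D has the earlier label → D.
Next only F has its prerequisites met → F.
That leaves C as the only ready step → C.
E and G are both available; E has the earlier label → E.
G needed C, now all done → G.

B → A → D → F → C → E → G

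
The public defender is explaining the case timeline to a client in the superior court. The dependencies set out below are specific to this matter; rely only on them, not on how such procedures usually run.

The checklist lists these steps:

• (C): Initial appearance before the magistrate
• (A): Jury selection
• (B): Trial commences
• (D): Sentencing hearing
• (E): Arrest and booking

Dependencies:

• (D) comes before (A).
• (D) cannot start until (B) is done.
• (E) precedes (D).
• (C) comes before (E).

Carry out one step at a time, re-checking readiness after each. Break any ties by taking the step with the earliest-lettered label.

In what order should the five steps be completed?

(B) (C) (E) (D) (A)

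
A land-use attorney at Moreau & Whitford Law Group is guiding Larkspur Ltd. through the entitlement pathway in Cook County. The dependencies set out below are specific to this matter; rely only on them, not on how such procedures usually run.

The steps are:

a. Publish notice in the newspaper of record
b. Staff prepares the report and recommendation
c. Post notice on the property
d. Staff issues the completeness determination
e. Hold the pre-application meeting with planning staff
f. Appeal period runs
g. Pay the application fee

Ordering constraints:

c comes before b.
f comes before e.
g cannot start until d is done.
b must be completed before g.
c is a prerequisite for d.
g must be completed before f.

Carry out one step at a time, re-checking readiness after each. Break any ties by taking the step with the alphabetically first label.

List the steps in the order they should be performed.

a and c have no prerequisites; a has the earlier label, so a is first.
Next only c has its prerequisites met → c.
Now b and d have their prerequisites met. b has the earlier label, so b next.
d needed c, now all done → d.
g needed b and d, now all done → g.
f is the only step now ready → f.
e needed f, now all done → e.

a → c → b → d → g → f → e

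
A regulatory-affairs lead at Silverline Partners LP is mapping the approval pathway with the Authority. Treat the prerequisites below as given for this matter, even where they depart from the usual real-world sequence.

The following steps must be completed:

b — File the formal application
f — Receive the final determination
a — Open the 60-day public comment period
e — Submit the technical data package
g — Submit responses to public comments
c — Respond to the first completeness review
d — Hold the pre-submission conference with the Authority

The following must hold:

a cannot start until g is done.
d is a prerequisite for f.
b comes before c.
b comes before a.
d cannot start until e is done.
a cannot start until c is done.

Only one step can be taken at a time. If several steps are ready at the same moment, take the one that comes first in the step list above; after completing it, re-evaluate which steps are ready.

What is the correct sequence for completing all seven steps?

Nothing is required for b, e and g. b is listed earlier → b first.
e, g and c are all available; e is listed earlier → e.
d now also ready, so the ready set is {g, c, d}; g is listed earlier → g.
Now c and d have their prerequisites met. c is listed earlier, so c next.
a now also ready, so the ready set is {a, d}; a is listed earlier → a.
d needed e, now all done → d.
f is the only step now ready → f.

b, e, g, c, a, d, f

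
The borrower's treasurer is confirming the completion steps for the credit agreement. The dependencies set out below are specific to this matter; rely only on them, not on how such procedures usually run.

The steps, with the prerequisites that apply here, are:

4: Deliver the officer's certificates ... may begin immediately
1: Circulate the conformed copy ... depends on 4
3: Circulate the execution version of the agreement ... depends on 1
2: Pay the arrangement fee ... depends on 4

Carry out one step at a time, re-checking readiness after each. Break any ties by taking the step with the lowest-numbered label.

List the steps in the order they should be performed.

4 → 1 → 2 → 3

4 has no prerequisites → 4 first.
Now 1 and 2 have their prerequisites met. 1 has the earlier label, so 1 next.
3 now also ready, so the ready set is {2, 3}; 2 has the earlier label → 2.
3 needed 1, now all done → 3.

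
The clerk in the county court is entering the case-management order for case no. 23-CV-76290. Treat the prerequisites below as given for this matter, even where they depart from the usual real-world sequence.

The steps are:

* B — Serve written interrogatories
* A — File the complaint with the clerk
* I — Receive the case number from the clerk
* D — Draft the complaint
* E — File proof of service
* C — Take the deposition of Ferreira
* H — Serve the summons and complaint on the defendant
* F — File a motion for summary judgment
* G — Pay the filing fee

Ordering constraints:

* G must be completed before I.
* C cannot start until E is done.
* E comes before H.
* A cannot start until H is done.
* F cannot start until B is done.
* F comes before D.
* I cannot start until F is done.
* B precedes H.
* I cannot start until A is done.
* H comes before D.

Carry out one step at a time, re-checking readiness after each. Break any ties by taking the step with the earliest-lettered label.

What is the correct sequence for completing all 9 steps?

Nothing is required for B, E and G. B has the earlier label → B first.
E, F and G are all available; E has the earlier label → E.
C and H now also ready, so the ready set is {C, F, G, H}; C has the earlier label → C.
Now F, G and H have their prerequisites met. F has the earlier label, so F next.
Ready: G and H. G has the earlier label → G.
H is the only step now ready → H.
A and D are both available; A has the earlier label → A.
D and I are both available; D has the earlier label → D.
I is the only step now ready → I.

B, E, C, F, G, H, A, D, I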